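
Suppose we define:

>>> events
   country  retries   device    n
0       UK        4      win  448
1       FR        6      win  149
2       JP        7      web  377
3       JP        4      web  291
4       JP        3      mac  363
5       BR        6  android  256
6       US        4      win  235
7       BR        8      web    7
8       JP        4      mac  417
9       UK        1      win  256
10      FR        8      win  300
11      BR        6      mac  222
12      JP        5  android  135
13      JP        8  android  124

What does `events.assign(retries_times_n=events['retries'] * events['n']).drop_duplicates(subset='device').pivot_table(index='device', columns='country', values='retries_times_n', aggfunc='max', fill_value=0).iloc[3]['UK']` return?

1792

add column retries_times_n = events['retries'] * events['n']:
   country  retries   device    n  retries_times_n
0       UK        4      win  448             1792
1       FR        6      win  149              894
2       JP        7      web  377             2639
3       JP        4      web  291             1164
4       JP        3      mac  363             1089
5       BR        6  android  256             1536
6       US        4      win  235              940
7       BR        8      web    7               56
8       JP        4      mac  417             1668
9       UK        1      win  256              256
10      FR        8      win  300             2400
11      BR        6      mac  222             1332
12      JP        5  android  135              675
13      JP        8  android  124              992
drop duplicate device (keep=first):
  country  retries   device    n  retries_times_n
0      UK        4      win  448             1792
2      JP        7      web  377             2639
4      JP        3      mac  363             1089
5      BR        6  android  256             1536
pivot: rows=device, cols=country, max(retries_times_n):
country    BR    JP    UK
device                   
android  1536     0     0
mac         0  1089     0
web         0  2639     0
win         0     0  1792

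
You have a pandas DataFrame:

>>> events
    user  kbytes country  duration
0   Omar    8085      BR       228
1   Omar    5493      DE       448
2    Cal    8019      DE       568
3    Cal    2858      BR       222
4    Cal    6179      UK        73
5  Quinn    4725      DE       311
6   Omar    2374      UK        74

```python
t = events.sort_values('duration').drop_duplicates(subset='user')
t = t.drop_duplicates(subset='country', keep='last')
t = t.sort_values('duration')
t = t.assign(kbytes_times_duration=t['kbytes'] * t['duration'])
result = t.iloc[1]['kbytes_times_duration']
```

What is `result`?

1469475

sort by duration:
    user  kbytes country  duration
4    Cal    6179      UK        73
6   Omar    2374      UK        74
3    Cal    2858      BR       222
0   Omar    8085      BR       228
5  Quinn    4725      DE       311
1   Omar    5493      DE       448
2    Cal    8019      DE       568
drop duplicate user (keep=first):
    user  kbytes country  duration
4    Cal    6179      UK        73
6   Omar    2374      UK        74
5  Quinn    4725      DE       311
drop duplicate country (keep=last):
    user  kbytes country  duration
6   Omar    2374      UK        74
5  Quinn    4725      DE       311
sort by duration:
    user  kbytes country  duration
6   Omar    2374      UK        74
5  Quinn    4725      DE       311
add column kbytes_times_duration = t['kbytes'] * t['duration']:
    user  kbytes country  duration  kbytes_times_duration
6   Omar    2374      UK        74                 175676
5  Quinn    4725      DE       311                1469475
Then the value at position 1, column 'kbytes_times_duration': 1469475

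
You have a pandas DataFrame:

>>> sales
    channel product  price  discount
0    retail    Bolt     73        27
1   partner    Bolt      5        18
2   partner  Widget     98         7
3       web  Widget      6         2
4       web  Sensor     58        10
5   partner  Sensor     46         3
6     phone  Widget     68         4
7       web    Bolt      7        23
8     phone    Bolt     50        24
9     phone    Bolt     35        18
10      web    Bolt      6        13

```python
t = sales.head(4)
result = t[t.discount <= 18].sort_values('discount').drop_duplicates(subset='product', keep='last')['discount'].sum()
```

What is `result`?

25

take first 4 rows:
   channel product  price  discount
0   retail    Bolt     73        27
1  partner    Bolt      5        18
2  partner  Widget     98         7
3      web  Widget      6         2
filter rows where discount <= 18:
   channel product  price  discount
1  partner    Bolt      5        18
2  partner  Widget     98         7
3      web  Widget      6         2
sort by discount:
   channel product  price  discount
3      web  Widget      6         2
2  partner  Widget     98         7
1  partner    Bolt      5        18
drop duplicate product (keep=last):
   channel product  price  discount
2  partner  Widget     98         7
1  partner    Bolt      5        18
The sum of column 'discount' is 25.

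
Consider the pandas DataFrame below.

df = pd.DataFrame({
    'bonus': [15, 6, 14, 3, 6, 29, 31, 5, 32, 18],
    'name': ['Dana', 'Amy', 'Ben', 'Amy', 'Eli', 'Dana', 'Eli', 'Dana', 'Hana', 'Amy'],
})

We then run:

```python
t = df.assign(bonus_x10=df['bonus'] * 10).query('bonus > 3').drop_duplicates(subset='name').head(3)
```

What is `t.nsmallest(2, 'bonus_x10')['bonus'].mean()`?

add column bonus_x10 = df['bonus'] * 10:
   bonus  name  bonus_x10
0     15  Dana        150
1      6   Amy         60
2     14   Ben        140
3      3   Amy         30
4      6   Eli         60
5     29  Dana        290
6     31   Eli        310
7      5  Dana         50
8     32  Hana        320
9     18   Amy        180
filter rows where bonus > 3:
   bonus  name  bonus_x10
0     15  Dana        150
1      6   Amy         60
2     14   Ben        140
4      6   Eli         60
5     29  Dana        290
6     31   Eli        310
7      5  Dana         50
8     32  Hana        320
9     18   Amy        180
drop duplicate name (keep=first):
   bonus  name  bonus_x10
0     15  Dana        150
1      6   Amy         60
2     14   Ben        140
4      6   Eli         60
8     32  Hana        320
take first 3 rows:
   bonus  name  bonus_x10
0     15  Dana        150
1      6   Amy         60
2     14   Ben        140
take 2 rows with smallest bonus_x10:
   bonus name  bonus_x10
1      6  Amy         60
2     14  Ben        140

10.0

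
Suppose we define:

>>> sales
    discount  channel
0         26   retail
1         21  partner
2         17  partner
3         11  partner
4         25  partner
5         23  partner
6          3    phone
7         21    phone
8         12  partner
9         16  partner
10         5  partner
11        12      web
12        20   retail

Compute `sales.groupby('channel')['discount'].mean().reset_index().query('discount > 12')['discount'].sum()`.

39.25

group by channel, mean of discount:
channel
partner    16.25
phone      12.00
retail     23.00
web        12.00
Name: discount, dtype: float64
reset_index():
   channel  discount
0  partner     16.25
1    phone     12.00
2   retail     23.00
3      web     12.00
filter rows where discount > 12:
   channel  discount
0  partner     16.25
2   retail     23.00
Finally, sum of column 'discount' = 39.25.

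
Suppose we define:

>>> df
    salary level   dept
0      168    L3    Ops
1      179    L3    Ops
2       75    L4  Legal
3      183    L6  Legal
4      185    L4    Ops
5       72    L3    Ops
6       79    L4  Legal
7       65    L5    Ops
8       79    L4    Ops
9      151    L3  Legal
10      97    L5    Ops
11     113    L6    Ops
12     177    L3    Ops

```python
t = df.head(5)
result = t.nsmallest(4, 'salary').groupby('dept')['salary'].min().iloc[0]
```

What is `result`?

75

take first 5 rows:
   salary level   dept
0     168    L3    Ops
1     179    L3    Ops
2      75    L4  Legal
3     183    L6  Legal
4     185    L4    Ops
take 4 rows with smallest salary:
   salary level   dept
2      75    L4  Legal
0     168    L3    Ops
1     179    L3    Ops
3     183    L6  Legal
group by dept, min of salary:
dept
Legal     75
Ops      168
Name: salary, dtype: int64
Hence 75.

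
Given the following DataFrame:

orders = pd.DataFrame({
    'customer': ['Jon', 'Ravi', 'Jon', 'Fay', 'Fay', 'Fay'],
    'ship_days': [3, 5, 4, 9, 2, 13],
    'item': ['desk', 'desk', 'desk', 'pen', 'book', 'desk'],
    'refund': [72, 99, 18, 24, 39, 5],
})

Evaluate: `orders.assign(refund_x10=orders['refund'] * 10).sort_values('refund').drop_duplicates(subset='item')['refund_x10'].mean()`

add column refund_x10 = orders['refund'] * 10:
  customer  ship_days  item  refund  refund_x10
0      Jon          3  desk      72         720
1     Ravi          5  desk      99         990
2      Jon          4  desk      18         180
3      Fay          9   pen      24         240
4      Fay          2  book      39         390
5      Fay         13  desk       5          50
sort by refund:
  customer  ship_days  item  refund  refund_x10
5      Fay         13  desk       5          50
2      Jon          4  desk      18         180
3      Fay          9   pen      24         240
4      Fay          2  book      39         390
0      Jon          3  desk      72         720
1     Ravi          5  desk      99         990
drop duplicate item (keep=first):
  customer  ship_days  item  refund  refund_x10
5      Fay         13  desk       5          50
3      Fay          9   pen      24         240
4      Fay          2  book      39         390
The mean of column 'refund_x10' is 226.666666667.

226.666666667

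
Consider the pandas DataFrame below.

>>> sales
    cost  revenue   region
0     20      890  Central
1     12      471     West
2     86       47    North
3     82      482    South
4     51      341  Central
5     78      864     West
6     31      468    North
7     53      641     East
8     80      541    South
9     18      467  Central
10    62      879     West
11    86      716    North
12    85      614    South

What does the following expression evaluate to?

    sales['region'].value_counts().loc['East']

value_counts of region:
region
Central    3
West       3
North      3
South      3
East       1
Name: count, dtype: int64
Finally, value at index 'East' = 1.

1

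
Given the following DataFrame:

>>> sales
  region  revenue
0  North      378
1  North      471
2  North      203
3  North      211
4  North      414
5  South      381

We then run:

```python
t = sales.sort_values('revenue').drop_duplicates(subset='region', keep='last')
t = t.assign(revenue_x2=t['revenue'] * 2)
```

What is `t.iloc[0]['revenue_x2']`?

762

sort by revenue:
  region  revenue
2  North      203
3  North      211
0  North      378
5  South      381
4  North      414
1  North      471
drop duplicate region (keep=last):
  region  revenue
5  South      381
1  North      471
add column revenue_x2 = t['revenue'] * 2:
  region  revenue  revenue_x2
5  South      381         762
1  North      471         942
Hence 762.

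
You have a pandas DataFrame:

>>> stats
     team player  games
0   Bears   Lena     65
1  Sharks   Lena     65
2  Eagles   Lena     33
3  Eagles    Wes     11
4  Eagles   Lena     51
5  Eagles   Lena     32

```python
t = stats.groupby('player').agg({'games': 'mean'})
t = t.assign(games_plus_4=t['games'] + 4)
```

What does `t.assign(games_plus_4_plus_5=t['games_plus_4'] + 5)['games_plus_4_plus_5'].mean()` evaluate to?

group by player, mean of games:
        games
player       
Lena     49.2
Wes      11.0
add column games_plus_4 = t['games'] + 4:
        games  games_plus_4
player                     
Lena     49.2          53.2
Wes      11.0          15.0
add column games_plus_4_plus_5 = t['games_plus_4'] + 5:
        games  games_plus_4  games_plus_4_plus_5
player                                          
Lena     49.2          53.2                 58.2
Wes      11.0          15.0                 20.0
mean of column 'games_plus_4_plus_5' → 39.1

39.1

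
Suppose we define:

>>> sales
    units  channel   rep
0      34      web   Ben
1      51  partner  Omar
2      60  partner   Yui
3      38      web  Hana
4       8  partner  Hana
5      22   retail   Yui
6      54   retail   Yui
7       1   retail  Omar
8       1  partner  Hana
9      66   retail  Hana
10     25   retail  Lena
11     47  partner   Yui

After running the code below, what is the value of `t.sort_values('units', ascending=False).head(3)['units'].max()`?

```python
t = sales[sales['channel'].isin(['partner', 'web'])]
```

60

filter rows where channel in ['partner', 'web']:
    units  channel   rep
0      34      web   Ben
1      51  partner  Omar
2      60  partner   Yui
3      38      web  Hana
4       8  partner  Hana
8       1  partner  Hana
11     47  partner   Yui
sort by units descending:
    units  channel   rep
2      60  partner   Yui
1      51  partner  Omar
11     47  partner   Yui
3      38      web  Hana
0      34      web   Ben
4       8  partner  Hana
8       1  partner  Hana
take first 3 rows:
    units  channel   rep
2      60  partner   Yui
1      51  partner  Omar
11     47  partner   Yui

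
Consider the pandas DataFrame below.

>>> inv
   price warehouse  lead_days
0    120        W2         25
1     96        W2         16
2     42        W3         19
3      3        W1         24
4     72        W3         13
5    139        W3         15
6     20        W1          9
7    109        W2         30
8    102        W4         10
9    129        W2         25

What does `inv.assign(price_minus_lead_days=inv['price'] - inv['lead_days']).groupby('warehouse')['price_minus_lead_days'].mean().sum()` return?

add column price_minus_lead_days = inv['price'] - inv['lead_days']:
   price warehouse  lead_days  price_minus_lead_days
0    120        W2         25                     95
1     96        W2         16                     80
2     42        W3         19                     23
3      3        W1         24                    -21
4     72        W3         13                     59
5    139        W3         15                    124
6     20        W1          9                     11
7    109        W2         30                     79
8    102        W4         10                     92
9    129        W2         25                    104
group by warehouse, mean of price_minus_lead_days:
warehouse
W1    -5.000000
W2    89.500000
W3    68.666667
W4    92.000000
Name: price_minus_lead_days, dtype: float64
Hence 245.166666667.

245.166666667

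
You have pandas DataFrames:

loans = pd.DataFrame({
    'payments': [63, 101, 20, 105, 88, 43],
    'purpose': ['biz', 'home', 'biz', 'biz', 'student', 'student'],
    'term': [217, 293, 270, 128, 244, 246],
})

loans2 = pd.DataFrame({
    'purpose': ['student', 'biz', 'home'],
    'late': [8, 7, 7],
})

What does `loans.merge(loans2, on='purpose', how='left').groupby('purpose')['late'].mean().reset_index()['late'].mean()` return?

7.33333333333

merge on 'purpose' (how='left') → 6 rows:
   payments  purpose  term  late
0        63      biz   217     7
1       101     home   293     7
2        20      biz   270     7
3       105      biz   128     7
4        88  student   244     8
5        43  student   246     8
group by purpose, mean of late:
purpose
biz        7.0
home       7.0
student    8.0
Name: late, dtype: float64
reset_index():
   purpose  late
0      biz   7.0
1     home   7.0
2  student   8.0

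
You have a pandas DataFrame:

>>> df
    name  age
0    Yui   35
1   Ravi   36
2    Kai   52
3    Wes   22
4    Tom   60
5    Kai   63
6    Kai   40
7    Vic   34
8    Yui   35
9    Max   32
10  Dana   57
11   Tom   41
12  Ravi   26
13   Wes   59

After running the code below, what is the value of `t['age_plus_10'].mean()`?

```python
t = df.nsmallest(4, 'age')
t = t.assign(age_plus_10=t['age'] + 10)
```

38.5

take 4 rows with smallest age:
    name  age
3    Wes   22
12  Ravi   26
9    Max   32
7    Vic   34
add column age_plus_10 = t['age'] + 10:
    name  age  age_plus_10
3    Wes   22           32
12  Ravi   26           36
9    Max   32           42
7    Vic   34           44
Hence 38.5.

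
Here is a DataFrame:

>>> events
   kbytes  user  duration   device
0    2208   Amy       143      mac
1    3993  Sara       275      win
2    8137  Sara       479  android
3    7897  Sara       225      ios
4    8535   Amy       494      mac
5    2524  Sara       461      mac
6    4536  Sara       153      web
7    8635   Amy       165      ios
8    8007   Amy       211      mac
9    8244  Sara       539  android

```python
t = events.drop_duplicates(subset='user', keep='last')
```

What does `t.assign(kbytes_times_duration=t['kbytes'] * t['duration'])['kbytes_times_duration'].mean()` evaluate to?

drop duplicate user (keep=last):
   kbytes  user  duration   device
8    8007   Amy       211      mac
9    8244  Sara       539  android
add column kbytes_times_duration = t['kbytes'] * t['duration']:
   kbytes  user  duration   device  kbytes_times_duration
8    8007   Amy       211      mac                1689477
9    8244  Sara       539  android                4443516
So mean() = 3066496.5.

3066496.5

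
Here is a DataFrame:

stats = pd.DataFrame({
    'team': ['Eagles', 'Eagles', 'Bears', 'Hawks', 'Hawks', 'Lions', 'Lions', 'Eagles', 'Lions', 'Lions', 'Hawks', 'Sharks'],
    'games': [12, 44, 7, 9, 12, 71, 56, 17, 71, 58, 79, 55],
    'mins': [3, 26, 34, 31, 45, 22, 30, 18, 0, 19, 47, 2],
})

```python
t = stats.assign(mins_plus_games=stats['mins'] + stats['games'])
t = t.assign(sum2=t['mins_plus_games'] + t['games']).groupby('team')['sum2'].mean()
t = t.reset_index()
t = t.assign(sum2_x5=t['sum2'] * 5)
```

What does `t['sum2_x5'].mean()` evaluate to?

add column mins_plus_games = stats['mins'] + stats['games']:
      team  games  mins  mins_plus_games
0   Eagles     12     3               15
1   Eagles     44    26               70
2    Bears      7    34               41
3    Hawks      9    31               40
4    Hawks     12    45               57
5    Lions     71    22               93
6    Lions     56    30               86
7   Eagles     17    18               35
8    Lions     71     0               71
9    Lions     58    19               77
10   Hawks     79    47              126
11  Sharks     55     2               57
add column sum2 = t['mins_plus_games'] + t['games']:
      team  games  mins  mins_plus_games  sum2
0   Eagles     12     3               15    27
1   Eagles     44    26               70   114
2    Bears      7    34               41    48
3    Hawks      9    31               40    49
4    Hawks     12    45               57    69
5    Lions     71    22               93   164
6    Lions     56    30               86   142
7   Eagles     17    18               35    52
8    Lions     71     0               71   142
9    Lions     58    19               77   135
10   Hawks     79    47              126   205
11  Sharks     55     2               57   112
group by team, mean of sum2:
team
Bears      48.000000
Eagles     64.333333
Hawks     107.666667
Lions     145.750000
Sharks    112.000000
Name: sum2, dtype: float64
reset_index():
     team        sum2
0   Bears   48.000000
1  Eagles   64.333333
2   Hawks  107.666667
3   Lions  145.750000
4  Sharks  112.000000
add column sum2_x5 = t['sum2'] * 5:
     team        sum2     sum2_x5
0   Bears   48.000000  240.000000
1  Eagles   64.333333  321.666667
2   Hawks  107.666667  538.333333
3   Lions  145.750000  728.750000
4  Sharks  112.000000  560.000000
Taking the mean of column 'sum2_x5' gives 477.75.

477.75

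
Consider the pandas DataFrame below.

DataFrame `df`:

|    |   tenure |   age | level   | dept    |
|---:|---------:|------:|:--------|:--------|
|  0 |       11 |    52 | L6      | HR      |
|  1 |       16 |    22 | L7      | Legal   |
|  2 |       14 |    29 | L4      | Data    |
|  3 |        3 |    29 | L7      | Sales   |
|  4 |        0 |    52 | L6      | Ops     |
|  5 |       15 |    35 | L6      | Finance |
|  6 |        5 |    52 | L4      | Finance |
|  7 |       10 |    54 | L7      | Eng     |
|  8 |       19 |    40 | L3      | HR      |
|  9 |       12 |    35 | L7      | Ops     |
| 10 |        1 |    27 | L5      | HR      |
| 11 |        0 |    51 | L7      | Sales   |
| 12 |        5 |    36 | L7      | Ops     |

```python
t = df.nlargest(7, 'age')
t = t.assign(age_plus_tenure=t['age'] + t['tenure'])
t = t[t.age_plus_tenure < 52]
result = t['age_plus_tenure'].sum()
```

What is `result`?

92

take 7 rows with largest age:
    tenure  age level     dept
7       10   54    L7      Eng
0       11   52    L6       HR
4        0   52    L6      Ops
6        5   52    L4  Finance
11       0   51    L7    Sales
8       19   40    L3       HR
12       5   36    L7      Ops
add column age_plus_tenure = t['age'] + t['tenure']:
    tenure  age level     dept  age_plus_tenure
7       10   54    L7      Eng               64
0       11   52    L6       HR               63
4        0   52    L6      Ops               52
6        5   52    L4  Finance               57
11       0   51    L7    Sales               51
8       19   40    L3       HR               59
12       5   36    L7      Ops               41
filter rows where age_plus_tenure < 52:
    tenure  age level   dept  age_plus_tenure
11       0   51    L7  Sales               51
12       5   36    L7    Ops               41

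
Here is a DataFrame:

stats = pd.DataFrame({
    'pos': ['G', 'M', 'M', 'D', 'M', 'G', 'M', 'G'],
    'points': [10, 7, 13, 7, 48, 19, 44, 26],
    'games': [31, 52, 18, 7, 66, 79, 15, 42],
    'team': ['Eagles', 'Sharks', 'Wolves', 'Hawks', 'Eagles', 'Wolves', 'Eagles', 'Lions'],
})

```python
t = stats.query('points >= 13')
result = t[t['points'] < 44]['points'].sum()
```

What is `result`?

58

filter rows where points >= 13:
  pos  points  games    team
2   M      13     18  Wolves
4   M      48     66  Eagles
5   G      19     79  Wolves
6   M      44     15  Eagles
7   G      26     42   Lions
filter rows where points < 44:
  pos  points  games    team
2   M      13     18  Wolves
5   G      19     79  Wolves
7   G      26     42   Lions
Taking the sum of column 'points' gives 58.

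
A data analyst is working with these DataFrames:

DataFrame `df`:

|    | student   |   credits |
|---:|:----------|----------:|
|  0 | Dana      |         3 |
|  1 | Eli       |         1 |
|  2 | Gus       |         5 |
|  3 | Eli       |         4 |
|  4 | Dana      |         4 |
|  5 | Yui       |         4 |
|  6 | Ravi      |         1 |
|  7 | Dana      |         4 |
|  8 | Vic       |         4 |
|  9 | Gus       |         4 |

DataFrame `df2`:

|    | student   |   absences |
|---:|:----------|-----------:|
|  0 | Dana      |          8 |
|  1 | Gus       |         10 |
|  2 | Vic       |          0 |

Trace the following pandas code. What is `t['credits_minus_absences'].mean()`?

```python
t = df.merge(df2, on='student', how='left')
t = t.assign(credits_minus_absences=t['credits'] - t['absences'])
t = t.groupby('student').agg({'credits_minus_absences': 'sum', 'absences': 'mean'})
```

merge on 'student' (how='left') → 10 rows:
  student  credits  absences
0    Dana        3       8.0
1     Eli        1       NaN
2     Gus        5      10.0
3     Eli        4       NaN
4    Dana        4       8.0
5     Yui        4       NaN
6    Ravi        1       NaN
7    Dana        4       8.0
8     Vic        4       0.0
9     Gus        4      10.0
add column credits_minus_absences = t['credits'] - t['absences']:
  student  credits  absences  credits_minus_absences
0    Dana        3       8.0                    -5.0
1     Eli        1       NaN                     NaN
2     Gus        5      10.0                    -5.0
3     Eli        4       NaN                     NaN
4    Dana        4       8.0                    -4.0
5     Yui        4       NaN                     NaN
6    Ravi        1       NaN                     NaN
7    Dana        4       8.0                    -4.0
8     Vic        4       0.0                     4.0
9     Gus        4      10.0                    -6.0
group by student: sum(credits_minus_absences), mean(absences):
         credits_minus_absences  absences
student                                  
Dana                      -13.0       8.0
Eli                         0.0       NaN
Gus                       -11.0      10.0
Ravi                        0.0       NaN
Vic                         4.0       0.0
Yui                         0.0       NaN
mean of column 'credits_minus_absences' → -3.33333333333

-3.33333333333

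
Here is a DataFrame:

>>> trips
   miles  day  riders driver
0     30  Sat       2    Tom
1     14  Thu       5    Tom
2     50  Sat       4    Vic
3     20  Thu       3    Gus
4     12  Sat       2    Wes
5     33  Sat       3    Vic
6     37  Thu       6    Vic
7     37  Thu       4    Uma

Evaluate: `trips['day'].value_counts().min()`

value_counts of day:
day
Sat    4
Thu    4
Name: count, dtype: int64

4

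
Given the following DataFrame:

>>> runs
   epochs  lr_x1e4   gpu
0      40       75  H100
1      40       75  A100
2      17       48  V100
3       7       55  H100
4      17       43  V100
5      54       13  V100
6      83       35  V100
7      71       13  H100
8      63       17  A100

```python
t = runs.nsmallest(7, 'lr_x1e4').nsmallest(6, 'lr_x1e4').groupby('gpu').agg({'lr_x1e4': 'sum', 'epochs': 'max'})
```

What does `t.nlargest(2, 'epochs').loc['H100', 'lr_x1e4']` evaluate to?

13

take 7 rows with smallest lr_x1e4:
   epochs  lr_x1e4   gpu
5      54       13  V100
7      71       13  H100
8      63       17  A100
6      83       35  V100
4      17       43  V100
2      17       48  V100
3       7       55  H100
take 6 rows with smallest lr_x1e4:
   epochs  lr_x1e4   gpu
5      54       13  V100
7      71       13  H100
8      63       17  A100
6      83       35  V100
4      17       43  V100
2      17       48  V100
group by gpu: sum(lr_x1e4), max(epochs):
      lr_x1e4  epochs
gpu                  
A100       17      63
H100       13      71
V100      139      83
take 2 rows with largest epochs:
      lr_x1e4  epochs
gpu                  
V100      139      83
H100       13      71
Finally, value at row 'H100', column 'lr_x1e4' = 13.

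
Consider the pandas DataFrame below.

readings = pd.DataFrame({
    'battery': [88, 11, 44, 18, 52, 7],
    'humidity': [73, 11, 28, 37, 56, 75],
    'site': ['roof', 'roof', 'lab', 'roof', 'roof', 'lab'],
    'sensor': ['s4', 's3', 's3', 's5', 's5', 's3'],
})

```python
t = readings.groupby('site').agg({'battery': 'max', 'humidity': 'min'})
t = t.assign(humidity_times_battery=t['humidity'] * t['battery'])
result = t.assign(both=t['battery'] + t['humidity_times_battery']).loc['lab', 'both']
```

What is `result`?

1276

group by site: max(battery), min(humidity):
      battery  humidity
site                   
lab        44        28
roof       88        11
add column humidity_times_battery = t['humidity'] * t['battery']:
      battery  humidity  humidity_times_battery
site                                           
lab        44        28                    1232
roof       88        11                     968
add column both = t['battery'] + t['humidity_times_battery']:
      battery  humidity  humidity_times_battery  both
site                                                 
lab        44        28                    1232  1276
roof       88        11                     968  1056
Taking the value at row 'lab', column 'both' gives 1276.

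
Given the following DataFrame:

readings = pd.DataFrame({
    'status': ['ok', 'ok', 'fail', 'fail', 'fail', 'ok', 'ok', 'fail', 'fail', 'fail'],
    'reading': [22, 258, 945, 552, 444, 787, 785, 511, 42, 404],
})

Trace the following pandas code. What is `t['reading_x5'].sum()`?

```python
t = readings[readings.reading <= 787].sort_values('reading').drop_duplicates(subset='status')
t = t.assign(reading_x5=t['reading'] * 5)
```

filter rows where reading <= 787:
  status  reading
0     ok       22
1     ok      258
3   fail      552
4   fail      444
5     ok      787
6     ok      785
7   fail      511
8   fail       42
9   fail      404
sort by reading:
  status  reading
0     ok       22
8   fail       42
1     ok      258
9   fail      404
4   fail      444
7   fail      511
3   fail      552
6     ok      785
5     ok      787
drop duplicate status (keep=first):
  status  reading
0     ok       22
8   fail       42
add column reading_x5 = t['reading'] * 5:
  status  reading  reading_x5
0     ok       22         110
8   fail       42         210
Taking the sum of column 'reading_x5' gives 320.

320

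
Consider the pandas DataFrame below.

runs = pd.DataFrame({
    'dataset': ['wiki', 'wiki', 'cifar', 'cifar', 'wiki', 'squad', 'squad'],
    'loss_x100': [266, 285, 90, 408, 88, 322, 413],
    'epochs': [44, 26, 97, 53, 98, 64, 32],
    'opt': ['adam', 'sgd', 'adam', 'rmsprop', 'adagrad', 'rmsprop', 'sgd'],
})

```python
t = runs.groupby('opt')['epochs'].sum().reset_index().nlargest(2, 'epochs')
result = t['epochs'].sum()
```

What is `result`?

258

group by opt, sum of epochs:
opt
adagrad     98
adam       141
rmsprop    117
sgd         58
Name: epochs, dtype: int64
reset_index():
       opt  epochs
0  adagrad      98
1     adam     141
2  rmsprop     117
3      sgd      58
take 2 rows with largest epochs:
       opt  epochs
1     adam     141
2  rmsprop     117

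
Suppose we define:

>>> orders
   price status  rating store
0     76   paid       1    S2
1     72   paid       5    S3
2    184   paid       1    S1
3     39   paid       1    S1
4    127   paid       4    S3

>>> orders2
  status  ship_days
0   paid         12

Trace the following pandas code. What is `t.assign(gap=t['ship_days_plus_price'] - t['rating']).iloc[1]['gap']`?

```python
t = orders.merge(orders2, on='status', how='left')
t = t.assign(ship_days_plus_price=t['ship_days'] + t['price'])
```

merge on 'status' (how='left') → 5 rows:
   price status  rating store  ship_days
0     76   paid       1    S2         12
1     72   paid       5    S3         12
2    184   paid       1    S1         12
3     39   paid       1    S1         12
4    127   paid       4    S3         12
add column ship_days_plus_price = t['ship_days'] + t['price']:
   price status  rating store  ship_days  ship_days_plus_price
0     76   paid       1    S2         12                    88
1     72   paid       5    S3         12                    84
2    184   paid       1    S1         12                   196
3     39   paid       1    S1         12                    51
4    127   paid       4    S3         12                   139
add column gap = t['ship_days_plus_price'] - t['rating']:
   price status  rating store  ship_days  ship_days_plus_price  gap
0     76   paid       1    S2         12                    88   87
1     72   paid       5    S3         12                    84   79
2    184   paid       1    S1         12                   196  195
3     39   paid       1    S1         12                    51   50
4    127   paid       4    S3         12                   139  135
Taking the value at position 1, column 'gap' gives 79.

79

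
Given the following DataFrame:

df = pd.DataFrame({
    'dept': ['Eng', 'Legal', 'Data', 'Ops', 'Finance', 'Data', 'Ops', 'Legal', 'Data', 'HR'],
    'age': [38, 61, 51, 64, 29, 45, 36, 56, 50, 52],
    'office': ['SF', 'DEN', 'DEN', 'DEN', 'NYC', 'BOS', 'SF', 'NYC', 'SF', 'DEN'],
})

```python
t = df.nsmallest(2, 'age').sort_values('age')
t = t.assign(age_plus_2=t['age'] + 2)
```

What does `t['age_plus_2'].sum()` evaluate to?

69

take 2 rows with smallest age:
      dept  age office
4  Finance   29    NYC
6      Ops   36     SF
sort by age:
      dept  age office
4  Finance   29    NYC
6      Ops   36     SF
add column age_plus_2 = t['age'] + 2:
      dept  age office  age_plus_2
4  Finance   29    NYC          31
6      Ops   36     SF          38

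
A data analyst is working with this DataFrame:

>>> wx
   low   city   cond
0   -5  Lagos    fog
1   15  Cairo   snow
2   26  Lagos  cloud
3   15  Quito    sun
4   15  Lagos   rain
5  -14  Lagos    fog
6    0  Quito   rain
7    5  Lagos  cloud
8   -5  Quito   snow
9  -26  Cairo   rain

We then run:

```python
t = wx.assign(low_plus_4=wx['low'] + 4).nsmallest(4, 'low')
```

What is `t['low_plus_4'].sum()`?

-34

add column low_plus_4 = wx['low'] + 4:
   low   city   cond  low_plus_4
0   -5  Lagos    fog          -1
1   15  Cairo   snow          19
2   26  Lagos  cloud          30
3   15  Quito    sun          19
4   15  Lagos   rain          19
5  -14  Lagos    fog         -10
6    0  Quito   rain           4
7    5  Lagos  cloud           9
8   -5  Quito   snow          -1
9  -26  Cairo   rain         -22
take 4 rows with smallest low:
   low   city  cond  low_plus_4
9  -26  Cairo  rain         -22
5  -14  Lagos   fog         -10
0   -5  Lagos   fog          -1
8   -5  Quito  snow          -1
Then the sum of column 'low_plus_4': -34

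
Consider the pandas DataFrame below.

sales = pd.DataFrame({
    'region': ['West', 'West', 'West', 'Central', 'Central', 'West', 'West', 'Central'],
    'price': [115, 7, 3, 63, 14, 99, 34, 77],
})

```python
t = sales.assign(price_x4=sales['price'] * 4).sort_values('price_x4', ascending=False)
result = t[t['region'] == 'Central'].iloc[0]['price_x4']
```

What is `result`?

add column price_x4 = sales['price'] * 4:
    region  price  price_x4
0     West    115       460
1     West      7        28
2     West      3        12
3  Central     63       252
4  Central     14        56
5     West     99       396
6     West     34       136
7  Central     77       308
sort by price_x4 descending:
    region  price  price_x4
0     West    115       460
5     West     99       396
7  Central     77       308
3  Central     63       252
6     West     34       136
4  Central     14        56
1     West      7        28
2     West      3        12
filter rows where region == 'Central':
    region  price  price_x4
7  Central     77       308
3  Central     63       252
4  Central     14        56
Taking the value at position 0, column 'price_x4' gives 308.

308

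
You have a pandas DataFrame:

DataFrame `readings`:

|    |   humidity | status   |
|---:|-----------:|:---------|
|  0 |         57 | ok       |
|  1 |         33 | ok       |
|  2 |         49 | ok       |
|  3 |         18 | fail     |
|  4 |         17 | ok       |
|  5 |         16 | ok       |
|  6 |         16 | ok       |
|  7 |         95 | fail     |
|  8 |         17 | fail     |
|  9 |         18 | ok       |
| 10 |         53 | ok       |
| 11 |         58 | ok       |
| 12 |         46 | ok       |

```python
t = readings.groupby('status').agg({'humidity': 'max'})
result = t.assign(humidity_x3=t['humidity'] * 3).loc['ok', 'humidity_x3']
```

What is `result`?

group by status, max of humidity:
        humidity
status          
fail          95
ok            58
add column humidity_x3 = t['humidity'] * 3:
        humidity  humidity_x3
status                       
fail          95          285
ok            58          174

174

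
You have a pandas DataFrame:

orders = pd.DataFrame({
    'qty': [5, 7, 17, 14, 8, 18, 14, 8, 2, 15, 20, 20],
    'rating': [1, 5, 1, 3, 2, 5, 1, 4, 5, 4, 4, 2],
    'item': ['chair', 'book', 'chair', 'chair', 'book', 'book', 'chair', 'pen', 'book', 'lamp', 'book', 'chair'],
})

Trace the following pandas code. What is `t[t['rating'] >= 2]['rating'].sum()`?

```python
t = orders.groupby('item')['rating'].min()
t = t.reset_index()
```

10

group by item, min of rating:
item
book     2
chair    1
lamp     4
pen      4
Name: rating, dtype: int64
reset_index():
    item  rating
0   book       2
1  chair       1
2   lamp       4
3    pen       4
filter rows where rating >= 2:
   item  rating
0  book       2
2  lamp       4
3   pen       4
Reading off the sum of column 'rating', we get 10.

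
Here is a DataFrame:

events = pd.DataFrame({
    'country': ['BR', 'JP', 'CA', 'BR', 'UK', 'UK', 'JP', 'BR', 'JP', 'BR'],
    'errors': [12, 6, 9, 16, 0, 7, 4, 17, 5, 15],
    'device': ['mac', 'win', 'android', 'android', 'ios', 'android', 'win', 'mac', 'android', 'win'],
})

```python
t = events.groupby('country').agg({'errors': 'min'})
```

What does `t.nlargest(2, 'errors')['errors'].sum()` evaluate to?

group by country, min of errors:
         errors
country        
BR           12
CA            9
JP            4
UK            0
take 2 rows with largest errors:
         errors
country        
BR           12
CA            9

21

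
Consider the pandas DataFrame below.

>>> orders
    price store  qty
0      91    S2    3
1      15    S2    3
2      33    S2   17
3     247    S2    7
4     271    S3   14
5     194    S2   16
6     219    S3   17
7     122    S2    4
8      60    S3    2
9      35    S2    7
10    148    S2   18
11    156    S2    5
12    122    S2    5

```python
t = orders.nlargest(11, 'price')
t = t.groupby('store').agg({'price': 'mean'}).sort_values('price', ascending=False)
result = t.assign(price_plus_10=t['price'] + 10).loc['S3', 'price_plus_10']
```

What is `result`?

take 11 rows with largest price:
    price store  qty
4     271    S3   14
3     247    S2    7
6     219    S3   17
5     194    S2   16
11    156    S2    5
10    148    S2   18
7     122    S2    4
12    122    S2    5
0      91    S2    3
8      60    S3    2
9      35    S2    7
group by store, mean of price:
            price
store            
S2     139.375000
S3     183.333333
sort by price descending:
            price
store            
S3     183.333333
S2     139.375000
add column price_plus_10 = t['price'] + 10:
            price  price_plus_10
store                           
S3     183.333333     193.333333
S2     139.375000     149.375000
The value at row 'S3', column 'price_plus_10' is 193.333333333.

193.333333333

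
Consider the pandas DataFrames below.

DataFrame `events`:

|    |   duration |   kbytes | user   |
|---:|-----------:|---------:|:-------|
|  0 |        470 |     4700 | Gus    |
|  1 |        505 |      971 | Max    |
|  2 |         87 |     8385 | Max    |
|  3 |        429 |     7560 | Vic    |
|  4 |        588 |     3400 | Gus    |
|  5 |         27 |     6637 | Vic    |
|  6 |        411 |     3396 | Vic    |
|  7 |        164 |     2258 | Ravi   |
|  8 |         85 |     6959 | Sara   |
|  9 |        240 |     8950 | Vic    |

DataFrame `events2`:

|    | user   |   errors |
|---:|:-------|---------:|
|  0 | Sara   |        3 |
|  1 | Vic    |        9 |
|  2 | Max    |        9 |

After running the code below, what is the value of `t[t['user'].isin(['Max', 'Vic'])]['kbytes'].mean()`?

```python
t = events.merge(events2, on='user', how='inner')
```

merge on 'user' (how='inner') → 7 rows:
   duration  kbytes  user  errors
0       505     971   Max       9
1        87    8385   Max       9
2       429    7560   Vic       9
3        27    6637   Vic       9
4       411    3396   Vic       9
5        85    6959  Sara       3
6       240    8950   Vic       9
filter rows where user in ['Max', 'Vic']:
   duration  kbytes user  errors
0       505     971  Max       9
1        87    8385  Max       9
2       429    7560  Vic       9
3        27    6637  Vic       9
4       411    3396  Vic       9
6       240    8950  Vic       9
Then the mean of column 'kbytes': 5983.16666667

5983.16666667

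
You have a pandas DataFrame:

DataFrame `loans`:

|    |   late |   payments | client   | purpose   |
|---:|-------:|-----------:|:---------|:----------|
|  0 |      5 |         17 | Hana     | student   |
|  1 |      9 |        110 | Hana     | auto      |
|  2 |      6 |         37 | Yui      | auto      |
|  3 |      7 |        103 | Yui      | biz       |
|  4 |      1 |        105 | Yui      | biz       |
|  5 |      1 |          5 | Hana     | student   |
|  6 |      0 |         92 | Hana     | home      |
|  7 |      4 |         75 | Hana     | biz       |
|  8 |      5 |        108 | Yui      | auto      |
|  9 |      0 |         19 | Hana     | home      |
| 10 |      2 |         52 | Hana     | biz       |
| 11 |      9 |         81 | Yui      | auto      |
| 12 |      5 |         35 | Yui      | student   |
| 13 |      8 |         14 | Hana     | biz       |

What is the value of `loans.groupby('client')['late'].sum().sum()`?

group by client, sum of late:
client
Hana    29
Yui     33
Name: late, dtype: int64
Finally, sum of the resulting series = 62.

62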